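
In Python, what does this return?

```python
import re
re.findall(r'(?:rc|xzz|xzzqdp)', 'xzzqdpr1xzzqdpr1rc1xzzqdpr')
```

Alternation tries branches left to right and keeps the first one that lets the overall match succeed at that position.
Matches: at [0:3] → 'xzz'; at [8:11] → 'xzz'; at [16:18] → 'rc'; at [19:22] → 'xzz'.
Since nothing is captured, `findall` lists the 4 matched substrings directly.

['xzz', 'xzz', 'rc', 'xzz']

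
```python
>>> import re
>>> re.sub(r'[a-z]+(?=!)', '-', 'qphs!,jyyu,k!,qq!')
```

'-!,jyyu,-!,-!'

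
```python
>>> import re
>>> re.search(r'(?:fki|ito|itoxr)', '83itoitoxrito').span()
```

(2, 5)

`re.search` tries every starting position until one works.
The match spans [2:5] → 'ito'.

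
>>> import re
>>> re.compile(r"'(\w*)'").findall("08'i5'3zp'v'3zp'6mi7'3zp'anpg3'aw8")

['i5', 'v', '6mi7', 'anpg3']

Because there's exactly one group, `findall` drops the full match and keeps group 1 from each hit.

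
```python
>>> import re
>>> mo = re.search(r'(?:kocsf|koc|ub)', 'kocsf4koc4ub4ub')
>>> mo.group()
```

The regex engine tests alternatives in the order written; an earlier branch that matches wins even if a later one would match more.
The match spans [0:5] → 'kocsf'.

'kocsf'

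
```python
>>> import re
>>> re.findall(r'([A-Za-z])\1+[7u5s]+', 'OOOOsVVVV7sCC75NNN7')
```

['O', 'V', 'C', 'N']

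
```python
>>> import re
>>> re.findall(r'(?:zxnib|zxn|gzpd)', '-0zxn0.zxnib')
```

Alternation tries branches left to right and keeps the first one that lets the overall match succeed at that position.
Matches: at [2:5] → 'zxn'; at [7:12] → 'zxnib'.
No capturing groups, so `findall` returns the 2 full match strings.

['zxn', 'zxnib']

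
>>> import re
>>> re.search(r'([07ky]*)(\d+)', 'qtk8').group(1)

Pattern: zero or more of one of [07ky] (captured); then one or more of a digit (captured).
`re.search` scans for the first position where the pattern succeeds.
The match spans [2:4] → 'k8'.
Captured: group 1 = 'k', group 2 = '8'.

'k'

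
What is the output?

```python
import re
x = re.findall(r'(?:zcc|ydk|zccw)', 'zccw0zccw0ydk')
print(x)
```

Branches in `(...|...)` are attempted left-to-right; the first branch that allows the whole pattern to succeed is taken.
`findall` yields the raw match text (3 of them) because the pattern has no groups.

['zcc', 'zcc', 'ydk']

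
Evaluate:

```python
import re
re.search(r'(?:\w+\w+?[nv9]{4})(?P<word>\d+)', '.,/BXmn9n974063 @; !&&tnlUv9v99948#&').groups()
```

('74063',)

Pattern: one or more of a word character, then one or more of a word character (lazy), then exactly 4 of one of [nv9] (non-capturing group); then one or more of a digit (captured as 'word').
`re.search` scans for the first position where the pattern succeeds.
The match spans [3:15] → 'BXmn9n974063'.
Captured: group 1 = '74063'.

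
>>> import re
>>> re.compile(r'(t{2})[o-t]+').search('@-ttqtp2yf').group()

'ttqtp'

The pattern matches exactly 2 of a literal 't' (captured); then one or more of a character in [o-t].
Unlike `match`, `search` isn't anchored — it looks for the pattern anywhere in the string.
The match spans [2:7] → 'ttqtp'.
Captured: group 1 = 'tt'.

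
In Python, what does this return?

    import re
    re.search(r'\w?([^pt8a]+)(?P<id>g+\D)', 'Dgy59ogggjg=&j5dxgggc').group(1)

The match spans [0:21] → 'Dgy59ogggjg=&j5dxgggc'.
Captured: group 1 = 'gy59ogggjg=&j5dxgg', group 2 = 'gc'.

'gy59ogggjg=&j5dxgg'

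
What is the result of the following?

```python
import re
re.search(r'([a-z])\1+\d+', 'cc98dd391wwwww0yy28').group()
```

'cc98'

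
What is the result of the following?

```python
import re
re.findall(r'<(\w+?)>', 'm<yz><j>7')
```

['yz', 'j']

`findall` collects group 1 from each match (2 total).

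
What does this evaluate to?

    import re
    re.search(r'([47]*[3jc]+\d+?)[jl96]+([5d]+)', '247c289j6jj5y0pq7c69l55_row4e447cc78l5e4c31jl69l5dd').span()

This matches zero or more of one of [47], then one or more of one of [3jc], then one or more of a digit (lazy) (captured); then one or more of one of [jl96]; then one or more of one of [5d] (captured).
Unlike `match`, `search` isn't anchored — it looks for the pattern anywhere in the string.
The match spans [1:12] → '47c289j6jj5'.
Captured: group 1 = '47c28', group 2 = '5'.

(1, 12)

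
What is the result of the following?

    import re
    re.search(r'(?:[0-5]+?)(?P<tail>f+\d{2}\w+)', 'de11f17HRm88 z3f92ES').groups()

('f17HRm88',)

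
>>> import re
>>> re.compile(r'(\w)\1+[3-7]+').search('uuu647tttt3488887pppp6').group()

'uuu647'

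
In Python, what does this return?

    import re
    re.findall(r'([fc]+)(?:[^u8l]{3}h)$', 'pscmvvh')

['c']

One capturing group, so `findall` returns just the captured substring from the one match — 1 in all.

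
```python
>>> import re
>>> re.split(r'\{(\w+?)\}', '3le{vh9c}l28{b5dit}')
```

['3le', 'vh9c', 'l28', 'b5dit', '']

Matches to split on: at [3:9] → '{vh9c}'; at [12:19] → '{b5dit}'.
Because the pattern has a capturing group, `split` also inserts each captured text between the pieces.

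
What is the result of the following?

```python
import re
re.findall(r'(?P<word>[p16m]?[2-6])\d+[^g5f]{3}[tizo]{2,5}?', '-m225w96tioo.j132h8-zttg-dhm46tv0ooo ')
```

['m2', '13', 'm4']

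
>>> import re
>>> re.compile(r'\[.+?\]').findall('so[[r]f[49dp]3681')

With the lazy modifier that quantifier settles for the fewest repetitions that let the rest of the pattern succeed (the atoms after it are unaffected and can still be greedy).
Scanning left to right: at [2:6] → '[[r]'; at [7:13] → '[49dp]'.
No capturing groups, so `findall` returns the 2 full match strings.

['[[r]', '[49dp]']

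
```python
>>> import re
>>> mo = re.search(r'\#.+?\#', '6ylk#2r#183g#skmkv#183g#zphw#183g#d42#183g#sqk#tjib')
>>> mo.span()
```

(4, 8)

The `?` after the quantifier makes it lazy — it takes as little as possible before letting the rest of the pattern try.
The match spans [4:8] → '#2r#'.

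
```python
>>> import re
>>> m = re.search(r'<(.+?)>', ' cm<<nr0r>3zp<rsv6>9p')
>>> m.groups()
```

('<nr0r',)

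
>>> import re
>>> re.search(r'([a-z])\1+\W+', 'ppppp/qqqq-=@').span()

(0, 6)

`\1` is not a pattern — it's the concrete string captured by group 1, re-applied verbatim.
The match spans [0:6] → 'ppppp/'.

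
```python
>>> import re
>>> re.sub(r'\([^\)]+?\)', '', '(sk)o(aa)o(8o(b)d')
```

'ood'

Each match is replaced by ''.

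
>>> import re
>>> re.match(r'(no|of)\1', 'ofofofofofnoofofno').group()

'ofof'

After group 1 captures some text, `\1` only succeeds where that same text appears again.
`re.match` won't scan ahead — the pattern has to work from the very first character.
The match spans [0:4] → 'ofof'.
Captured: group 1 = 'of'.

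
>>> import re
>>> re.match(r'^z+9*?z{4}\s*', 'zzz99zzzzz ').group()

'zzz99zzzz'

`match` is anchored at position 0; if the pattern doesn't fit there, it returns None.
The match spans [0:9] → 'zzz99zzzz'.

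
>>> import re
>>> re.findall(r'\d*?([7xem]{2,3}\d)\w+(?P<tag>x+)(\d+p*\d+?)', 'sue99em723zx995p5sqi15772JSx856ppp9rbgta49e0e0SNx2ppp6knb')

[('em72', 'x', '2ppp6')]

This matches zero or more of a digit (lazy); then 2 to 3 of one of [7xem], then a digit (captured); then one or more of a word character; then one or more of a literal 'x' (captured as 'tag'); then one or more of a digit, then zero or more of the literal 'p', then one or more of a digit (lazy) (captured).
Walking the string: at [3:54] match '99em723zx995p5sqi15772JSx856ppp9rbgta49e0e0SNx2ppp6', groups = ('em72', 'x', '2ppp6').
With 3 capturing groups, `findall` returns a 3-tuple per match.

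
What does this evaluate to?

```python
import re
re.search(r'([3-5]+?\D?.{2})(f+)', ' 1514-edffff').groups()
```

('4-ed', 'ffff')

The match spans [4:12] → '4-edffff'.
Captured: group 1 = '4-ed', group 2 = 'ffff'.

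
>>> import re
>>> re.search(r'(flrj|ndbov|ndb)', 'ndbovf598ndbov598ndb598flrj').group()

'ndbov'

Branches in `(...|...)` are attempted left-to-right; the first branch that allows the whole pattern to succeed is taken.
Unlike `match`, `search` isn't anchored — it looks for the pattern anywhere in the string.
The match spans [0:5] → 'ndbov'.
Captured: group 1 = 'ndbov'.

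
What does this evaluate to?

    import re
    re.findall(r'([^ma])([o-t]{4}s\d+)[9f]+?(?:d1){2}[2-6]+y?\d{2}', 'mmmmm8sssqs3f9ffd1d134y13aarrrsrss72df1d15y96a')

The pattern matches any character except [ma] (captured); then exactly 4 of a character in [o-t], then the literal 's', then one or more of a digit (captured); then one or more of one of [9f] (lazy); then the literal 'd1' repeated 2 times, then one or more of a character in [2-6]; then optionally a literal 'y', then exactly 2 of a digit.
Walking the string: at [5:25] match '8sssqs3f9ffd1d134y13', groups = ('8', 'sssqs3').
2 groups means the one result is a tuple of 2 captured strings — 1 here.

[('8', 'sssqs3')]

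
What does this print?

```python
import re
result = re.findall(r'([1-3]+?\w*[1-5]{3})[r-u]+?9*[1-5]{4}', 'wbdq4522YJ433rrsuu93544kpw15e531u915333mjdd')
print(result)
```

This matches one or more of a character in [1-3] (lazy), then zero or more of a word character, then exactly 3 of a character in [1-5] (captured); then one or more of a character in [r-u] (lazy); then zero or more of the literal '9', then exactly 4 of a character in [1-5].
Matches: at [6:38] match '22YJ433rrsuu93544kpw15e531u91533', group 1 = '22YJ433rrsuu93544kpw15e531'.
`findall` collects group 1 from the one match (1 total).

['22YJ433rrsuu93544kpw15e531']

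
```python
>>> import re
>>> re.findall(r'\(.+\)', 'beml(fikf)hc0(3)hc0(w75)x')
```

`findall` yields the raw match text (1 of them) because the pattern has no groups.

['(fikf)hc0(3)hc0(w75)']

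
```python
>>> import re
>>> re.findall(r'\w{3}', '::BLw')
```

This matches exactly 3 of a word character.
Scanning left to right: at [2:5] → 'BLw'.
No capturing groups, so `findall` returns the 1 full match string.

['BLw']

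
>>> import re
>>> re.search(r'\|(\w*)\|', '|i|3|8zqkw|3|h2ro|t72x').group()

'|i|'

`search` walks the string left to right and returns the first match it finds.
The match spans [0:3] → '|i|'.
Captured: group 1 = 'i'.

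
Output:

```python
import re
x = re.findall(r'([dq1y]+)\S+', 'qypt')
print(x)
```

['qy']

This matches one or more of one of [dq1y] (captured); then one or more of a non-whitespace character.
Walking the string: at [0:4] match 'qypt', group 1 = 'qy'.
With a single group, `findall` returns only what that group captured — 1 item.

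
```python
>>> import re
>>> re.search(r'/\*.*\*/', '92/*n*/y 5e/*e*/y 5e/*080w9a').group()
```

The match spans [2:16] → '/*n*/y 5e/*e*/'.

'/*n*/y 5e/*e*/'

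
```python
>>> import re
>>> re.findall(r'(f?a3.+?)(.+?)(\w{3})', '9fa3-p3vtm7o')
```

[('fa3-', 'p', '3vt')]

Pattern: optionally a literal 'f', then the literal 'a3', then one or more of any character (lazy) (captured); then one or more of any character (lazy) (captured); then exactly 3 of a word character (captured).
With the lazy modifier that quantifier settles for the fewest repetitions that let the rest of the pattern succeed (the atoms after it are unaffected and can still be greedy).
Scanning left to right: at [1:9] match 'fa3-p3vt', groups = ('fa3-', 'p', '3vt').
With 3 capturing groups, `findall` returns a 3-tuple per match.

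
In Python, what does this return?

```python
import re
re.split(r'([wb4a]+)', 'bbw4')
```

['', 'bbw4', '']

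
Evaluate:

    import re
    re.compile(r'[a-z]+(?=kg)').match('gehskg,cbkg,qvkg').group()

'gehs'

`match` is anchored at position 0; if the pattern doesn't fit there, it returns None.
The match spans [0:4] → 'gehs'.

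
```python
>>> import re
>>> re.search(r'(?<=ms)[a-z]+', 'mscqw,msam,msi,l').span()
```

(2, 5)

Because the assertion is zero-width, the text it checks is not consumed and won't appear in the result.
`search` walks the string left to right and returns the first match it finds.
The match spans [2:5] → 'cqw'.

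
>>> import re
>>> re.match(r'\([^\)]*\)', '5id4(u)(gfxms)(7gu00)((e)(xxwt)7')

`match` is anchored at position 0; if the pattern doesn't fit there, it returns None.
Here the pattern fails at index 0, so the call returns None.

None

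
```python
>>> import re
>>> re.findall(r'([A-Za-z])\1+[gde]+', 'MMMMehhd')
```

A backreference is literal: `\1` must see the identical characters the first group matched.
Walking the string: at [0:5] match 'MMMMe', group 1 = 'M'; at [5:8] match 'hhd', group 1 = 'h'.
`findall` collects group 1 from each match (2 total).

['M', 'h']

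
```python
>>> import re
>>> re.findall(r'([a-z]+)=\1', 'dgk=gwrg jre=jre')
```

The backreference `\1` re-matches whatever the first group consumed, character for character.
`findall` collects group 1 from the one match (1 total).

['jre']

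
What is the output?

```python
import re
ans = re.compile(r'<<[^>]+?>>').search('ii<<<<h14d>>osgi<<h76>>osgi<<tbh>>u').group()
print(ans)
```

`re.search` tries every starting position until one works.
The match spans [2:12] → '<<<<h14d>>'.

<<<<h14d>>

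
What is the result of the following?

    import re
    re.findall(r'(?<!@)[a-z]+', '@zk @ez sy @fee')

['k', 'z', 'sy', 'ee']

A negative assertion filters positions out without eating any characters.
With no groups in the pattern, `findall` gives back each whole match — 4 here.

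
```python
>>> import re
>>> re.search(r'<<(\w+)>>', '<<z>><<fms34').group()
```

'<<z>>'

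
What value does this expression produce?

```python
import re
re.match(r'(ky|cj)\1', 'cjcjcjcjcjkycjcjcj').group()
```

'cjcj'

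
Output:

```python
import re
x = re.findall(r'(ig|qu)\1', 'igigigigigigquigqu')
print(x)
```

['ig', 'ig', 'ig']

The backreference `\1` re-matches whatever the first group consumed, character for character.
Walking the string: at [0:4] match 'igig', group 1 = 'ig'; at [4:8] match 'igig', group 1 = 'ig'; at [8:12] match 'igig', group 1 = 'ig'.
`findall` collects group 1 from each match (3 total).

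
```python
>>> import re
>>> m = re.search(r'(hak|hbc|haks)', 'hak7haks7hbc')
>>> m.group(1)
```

`re.search` tries every starting position until one works.
The match spans [0:3] → 'hak'.
Captured: group 1 = 'hak'.

'hak'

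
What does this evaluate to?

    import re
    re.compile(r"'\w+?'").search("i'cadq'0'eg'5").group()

`re.search` scans for the first position where the pattern succeeds.
The match spans [1:7] → "'cadq'".

"'cadq'"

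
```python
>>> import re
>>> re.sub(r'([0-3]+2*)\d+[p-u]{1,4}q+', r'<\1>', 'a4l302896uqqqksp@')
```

'a4l<302>ksp@'

The pattern matches one or more of a character in [0-3], then zero or more of the literal '2' (captured); then one or more of a digit, then 1 to 4 of a character in [p-u], then one or more of the literal 'q'.
Matches: at [3:13] → '302896uqqq'.
The replacement refers to a captured group, so each match is rewritten using its own captured text.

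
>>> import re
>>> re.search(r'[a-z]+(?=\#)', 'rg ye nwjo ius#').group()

The positive lookaround only admits positions where the adjacent text matches; those characters stay outside the span.
Unlike `match`, `search` isn't anchored — it looks for the pattern anywhere in the string.
The match spans [11:14] → 'ius'.

'ius'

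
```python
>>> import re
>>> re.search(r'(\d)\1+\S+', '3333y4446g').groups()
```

('3',)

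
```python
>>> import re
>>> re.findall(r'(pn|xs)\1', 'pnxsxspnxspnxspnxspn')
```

['xs']

A backreference is literal: `\1` must see the identical characters the first group matched.
Walking the string: at [2:6] match 'xsxs', group 1 = 'xs'.
Because there's exactly one group, `findall` drops the full match and keeps group 1 from the one hit.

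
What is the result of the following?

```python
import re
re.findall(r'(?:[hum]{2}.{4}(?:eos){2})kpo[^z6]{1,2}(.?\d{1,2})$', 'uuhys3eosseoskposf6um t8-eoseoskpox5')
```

['5']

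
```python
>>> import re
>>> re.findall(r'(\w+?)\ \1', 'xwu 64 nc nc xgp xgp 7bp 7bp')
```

['nc', 'xgp', '7bp']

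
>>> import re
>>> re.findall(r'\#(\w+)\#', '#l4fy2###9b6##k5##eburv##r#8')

['l4fy2', '9b6', 'k5', 'eburv', 'r']

Matches: at [0:7] match '#l4fy2#', group 1 = 'l4fy2'; at [8:13] match '#9b6#', group 1 = '9b6'; at [13:17] match '#k5#', group 1 = 'k5'; at [17:24] match '#eburv#', group 1 = 'eburv'; at [24:27] match '#r#', group 1 = 'r'.
Because there's exactly one group, `findall` drops the full match and keeps group 1 from each hit.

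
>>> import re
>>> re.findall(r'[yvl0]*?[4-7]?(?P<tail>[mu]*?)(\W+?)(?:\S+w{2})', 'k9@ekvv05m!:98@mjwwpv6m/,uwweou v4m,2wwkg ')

[('', '@'), ('u', ' ')]

`findall` packs the 2 group values into a tuple for every match.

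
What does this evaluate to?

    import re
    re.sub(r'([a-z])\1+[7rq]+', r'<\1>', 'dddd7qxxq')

'<d><x>'

`\1` has to match the exact text group 1 already captured.
Matches: at [0:6] → 'dddd7q'; at [6:9] → 'xxq'.
Each match is replaced using the text its own group 1 captured.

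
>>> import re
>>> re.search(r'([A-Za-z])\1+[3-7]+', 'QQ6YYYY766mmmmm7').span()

`\1` is not a pattern — it's the concrete string captured by group 1, re-applied verbatim.
The match spans [0:3] → 'QQ6'.

(0, 3)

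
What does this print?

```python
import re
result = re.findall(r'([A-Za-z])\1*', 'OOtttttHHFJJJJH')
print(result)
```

['O', 't', 'H', 'F', 'J', 'H']

`\1` is not a pattern — it's the concrete string captured by group 1, re-applied verbatim.
With a single group, `findall` returns only what that group captured — 6 items.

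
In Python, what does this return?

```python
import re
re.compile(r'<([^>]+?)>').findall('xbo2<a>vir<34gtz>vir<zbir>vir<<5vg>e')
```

['a', '34gtz', 'zbir', '<5vg']

Matches: at [4:7] match '<a>', group 1 = 'a'; at [10:17] match '<34gtz>', group 1 = '34gtz'; at [20:26] match '<zbir>', group 1 = 'zbir'; at [29:35] match '<<5vg>', group 1 = '<5vg'.
Because there's exactly one group, `findall` drops the full match and keeps group 1 from each hit.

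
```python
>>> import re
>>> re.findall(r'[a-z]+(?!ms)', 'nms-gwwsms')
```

['nms', 'gwwsms']

The negative lookahead/lookbehind blocks any match where the forbidden context is present.
`findall` yields the raw match text (2 of them) because the pattern has no groups.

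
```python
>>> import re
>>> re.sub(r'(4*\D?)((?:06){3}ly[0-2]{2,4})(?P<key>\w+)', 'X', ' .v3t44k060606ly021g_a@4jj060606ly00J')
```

' .v3tX@4jX'

Pattern: zero or more of a literal '4', then optionally a non-digit (captured); then the literal '06' repeated 3 times, then the literal 'ly', then 2 to 4 of a character in [0-2] (captured); then one or more of a word character (captured as 'key').
Matches: at [5:22] → '44k060606ly021g_a'; at [25:37] → 'j060606ly00J'.
`sub` substitutes 'X' at each match site.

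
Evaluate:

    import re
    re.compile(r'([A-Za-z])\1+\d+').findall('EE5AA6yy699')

['E', 'A', 'y']

`\1` has to match the exact text group 1 already captured.
One capturing group, so `findall` returns just the captured substring from each match — 3 in all.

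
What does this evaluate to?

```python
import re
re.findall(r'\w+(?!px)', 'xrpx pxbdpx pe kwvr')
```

['xrpx', 'pxbdpx', 'pe', 'kwvr']

Because the assertion is negative and zero-width, positions next to the forbidden text are skipped.
`findall` yields the raw match text (4 of them) because the pattern has no groups.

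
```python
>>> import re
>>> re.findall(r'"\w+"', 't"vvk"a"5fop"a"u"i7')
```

Walking the string: at [1:6] → '"vvk"'; at [7:13] → '"5fop"'; at [14:17] → '"u"'.
With no groups in the pattern, `findall` gives back each whole match — 3 here.

['"vvk"', '"5fop"', '"u"']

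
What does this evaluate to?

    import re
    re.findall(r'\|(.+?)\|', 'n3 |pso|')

['pso']

With a single group, `findall` returns only what that group captured — 1 item.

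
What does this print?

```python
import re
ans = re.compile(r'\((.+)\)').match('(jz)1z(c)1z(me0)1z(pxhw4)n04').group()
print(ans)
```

(jz)1z(c)1z(me0)1z(pxhw4)

`re.match` won't scan ahead — the pattern has to work from the very first character.
The match spans [0:25] → '(jz)1z(c)1z(me0)1z(pxhw4)'.
Captured: group 1 = 'jz)1z(c)1z(me0)1z(pxhw4'.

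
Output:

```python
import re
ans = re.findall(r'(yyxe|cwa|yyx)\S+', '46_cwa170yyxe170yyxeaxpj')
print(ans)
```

['cwa']

Matches: at [3:24] match 'cwa170yyxe170yyxeaxpj', group 1 = 'cwa'.
With a single group, `findall` returns only what that group captured — 1 item.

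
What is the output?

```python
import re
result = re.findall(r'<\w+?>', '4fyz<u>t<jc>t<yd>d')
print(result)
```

['<u>', '<jc>', '<yd>']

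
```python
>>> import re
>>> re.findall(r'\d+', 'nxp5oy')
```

['5']

Pattern: one or more of a digit.
Scanning left to right: at [3:4] → '5'.
With no groups in the pattern, `findall` gives back each whole match — 1 here.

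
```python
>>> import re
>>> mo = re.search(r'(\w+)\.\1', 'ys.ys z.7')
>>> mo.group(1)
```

'ys'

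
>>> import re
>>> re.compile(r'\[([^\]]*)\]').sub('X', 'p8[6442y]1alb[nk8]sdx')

'p8X1albXsdx'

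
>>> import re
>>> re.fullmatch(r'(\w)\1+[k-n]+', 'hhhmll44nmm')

None

`re.fullmatch` requires the pattern to consume the entire string.
Here there's no way to consume every character, so the call returns None.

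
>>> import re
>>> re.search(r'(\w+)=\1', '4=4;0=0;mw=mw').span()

`\1` is not a pattern — it's the concrete string captured by group 1, re-applied verbatim.
Unlike `match`, `search` isn't anchored — it looks for the pattern anywhere in the string.
The match spans [0:3] → '4=4'.
Captured: group 1 = '4'.

(0, 3)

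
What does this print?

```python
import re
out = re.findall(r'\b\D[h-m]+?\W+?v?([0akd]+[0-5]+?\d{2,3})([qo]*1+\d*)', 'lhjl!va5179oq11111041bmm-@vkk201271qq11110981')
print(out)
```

[('a5179', 'oq11111041')]

This matches a word boundary (`\b`, zero-width); then a non-digit, then one or more of a character in [h-m] (lazy); then one or more of a non-word character (lazy), then optionally the literal 'v'; then one or more of one of [0akd], then one or more of a character in [0-5] (lazy), then 2 to 3 of a digit (captured); then zero or more of one of [qo], then one or more of the literal '1', then zero or more of a digit (captured).
Matches: at [0:21] match 'lhjl!va5179oq11111041', groups = ('a5179', 'oq11111041').
`findall` packs the 2 group values into a tuple for every match.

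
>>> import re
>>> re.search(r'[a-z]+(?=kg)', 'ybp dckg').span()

The positive lookaround only admits positions where the adjacent text matches; those characters stay outside the span.
`re.search` scans for the first position where the pattern succeeds.
The match spans [4:6] → 'dc'.

(4, 6)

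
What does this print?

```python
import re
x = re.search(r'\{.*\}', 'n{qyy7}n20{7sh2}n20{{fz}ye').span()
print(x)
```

(1, 24)

`re.search` scans for the first position where the pattern succeeds.
The match spans [1:24] → '{qyy7}n20{7sh2}n20{{fz}'.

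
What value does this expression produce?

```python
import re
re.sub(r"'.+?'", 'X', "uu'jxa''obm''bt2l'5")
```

Because the quantifier is non-greedy, it stops expanding at the earliest point where the rest of the pattern can succeed.
Matches: at [2:7] → "'jxa'"; at [7:12] → "'obm'"; at [12:18] → "'bt2l'".
Every occurrence is swapped for 'X'.

'uuXXX5'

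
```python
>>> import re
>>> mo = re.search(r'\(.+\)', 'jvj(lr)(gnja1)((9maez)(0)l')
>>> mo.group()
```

The match spans [3:25] → '(lr)(gnja1)((9maez)(0)'.

'(lr)(gnja1)((9maez)(0)'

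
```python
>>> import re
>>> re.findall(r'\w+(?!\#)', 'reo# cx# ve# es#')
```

['re', 'c', 'v', 'e']

`(?!…)`/`(?<!…)` only lets a position through if the neighbouring text does NOT match; no characters are consumed.
Walking the string: at [0:2] → 're'; at [5:6] → 'c'; at [9:10] → 'v'; at [13:14] → 'e'.
`findall` yields the raw match text (4 of them) because the pattern has no groups.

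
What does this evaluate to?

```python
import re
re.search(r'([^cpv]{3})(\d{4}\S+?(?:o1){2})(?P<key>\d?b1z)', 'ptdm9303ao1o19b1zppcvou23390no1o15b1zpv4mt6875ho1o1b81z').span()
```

(1, 17)

Pattern: exactly 3 of any character except [cpv] (captured); then exactly 4 of a digit, then one or more of a non-whitespace character (lazy), then the literal 'o1' repeated 2 times (captured); then optionally a digit, then the literal 'b1z' (captured as 'key').
The `?` after the quantifier makes it lazy — it takes as little as possible before letting the rest of the pattern try.
Unlike `match`, `search` isn't anchored — it looks for the pattern anywhere in the string.
The match spans [1:17] → 'tdm9303ao1o19b1z'.
Captured: group 1 = 'tdm', group 2 = '9303ao1o1', group 3 = '9b1z'.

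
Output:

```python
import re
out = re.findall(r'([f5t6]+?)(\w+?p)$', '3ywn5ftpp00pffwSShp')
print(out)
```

[('5', 'ftpp00pffwSShp')]

A `+?`/`*?`/`{m,n}?` starts at its minimum and grows only as far as needed for what follows to match.
2 groups means the one result is a tuple of 2 captured strings — 1 here.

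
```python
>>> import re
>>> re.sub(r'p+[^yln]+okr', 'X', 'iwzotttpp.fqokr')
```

Every occurrence is swapped for 'X'.

'iwzotttX'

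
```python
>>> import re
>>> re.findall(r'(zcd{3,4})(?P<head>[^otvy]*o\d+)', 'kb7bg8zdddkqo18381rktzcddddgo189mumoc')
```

This matches the literal 'zc', then 3 to 4 of a literal 'd' (captured); then zero or more of any character except [otvy], then the literal 'o', then one or more of a digit (captured as 'head').
Matches: at [21:32] match 'zcddddgo189', groups = ('zcdddd', 'go189').
`findall` packs the 2 group values into a tuple for every match.

[('zcdddd', 'go189')]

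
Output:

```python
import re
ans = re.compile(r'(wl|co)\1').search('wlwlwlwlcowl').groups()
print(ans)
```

The match spans [0:4] → 'wlwl'.
Captured: group 1 = 'wl'.

('wl',)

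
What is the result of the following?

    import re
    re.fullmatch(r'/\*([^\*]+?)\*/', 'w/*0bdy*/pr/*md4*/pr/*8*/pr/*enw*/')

None

`fullmatch` succeeds only if the pattern covers the string from start to end.
Here the pattern can't cover the whole string, so the call returns None.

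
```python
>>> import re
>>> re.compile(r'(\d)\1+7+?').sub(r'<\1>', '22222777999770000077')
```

'<2>77<9>7<0>7'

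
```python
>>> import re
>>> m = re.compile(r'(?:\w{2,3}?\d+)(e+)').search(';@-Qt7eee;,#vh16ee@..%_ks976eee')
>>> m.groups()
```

This matches 2 to 3 of a word character (lazy), then one or more of a digit (non-capturing group); then one or more of a literal 'e' (captured).
`re.search` scans for the first position where the pattern succeeds.
The match spans [3:9] → 'Qt7eee'.
Captured: group 1 = 'eee'.

('eee',)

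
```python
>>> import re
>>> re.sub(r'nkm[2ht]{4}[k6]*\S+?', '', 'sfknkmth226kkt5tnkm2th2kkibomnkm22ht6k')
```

This matches the literal 'nkm', then exactly 4 of one of [2ht]; then zero or more of one of [k6], then one or more of a non-whitespace character (lazy).
Lazy quantifiers expand one character at a time until the remainder of the pattern can match.
Matches: at [3:14] → 'nkmth226kkt'; at [16:26] → 'nkm2th2kki'; at [29:38] → 'nkm22ht6k'.
Each match is replaced by ''.

'sfk5tbom'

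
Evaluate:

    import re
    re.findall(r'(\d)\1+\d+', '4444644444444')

['4']

The backreference `\1` re-matches whatever the first group consumed, character for character.
Matches: at [0:13] match '4444644444444', group 1 = '4'.
Because there's exactly one group, `findall` drops the full match and keeps group 1 from the one hit.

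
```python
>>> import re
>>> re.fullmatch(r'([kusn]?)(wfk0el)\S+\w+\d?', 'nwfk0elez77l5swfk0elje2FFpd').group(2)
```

'wfk0el'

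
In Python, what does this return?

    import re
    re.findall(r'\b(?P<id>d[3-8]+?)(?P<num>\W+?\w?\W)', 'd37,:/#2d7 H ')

This matches a word boundary (`\b`, zero-width); then the literal 'd', then one or more of a character in [3-8] (lazy) (captured as 'id'); then one or more of a non-word character (lazy), then optionally a word character, then a non-word character (captured as 'num').
The `?` after the quantifier makes it lazy — it takes as little as possible before letting the rest of the pattern try.
Matches: at [0:5] match 'd37,:', groups = ('d37', ',:').
2 groups means the one result is a tuple of 2 captured strings — 1 here.

[('d37', ',:')]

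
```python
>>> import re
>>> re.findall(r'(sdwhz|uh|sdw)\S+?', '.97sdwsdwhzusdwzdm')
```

Matches: at [3:7] match 'sdws', group 1 = 'sdw'; at [12:16] match 'sdwz', group 1 = 'sdw'.
`findall` collects group 1 from each match (2 total).

['sdw', 'sdw']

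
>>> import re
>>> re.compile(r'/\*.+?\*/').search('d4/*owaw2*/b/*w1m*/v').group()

`re.search` scans for the first position where the pattern succeeds.
The match spans [2:11] → '/*owaw2*/'.

'/*owaw2*/'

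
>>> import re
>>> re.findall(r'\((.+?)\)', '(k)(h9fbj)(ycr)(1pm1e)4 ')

['k', 'h9fbj', 'ycr', '1pm1e']

Lazy quantifiers expand one character at a time until the remainder of the pattern can match.
`findall` collects group 1 from each match (4 total).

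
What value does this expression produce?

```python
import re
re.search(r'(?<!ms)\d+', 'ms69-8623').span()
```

(3, 4)

A negative assertion filters positions out without eating any characters.
`re.search` scans for the first position where the pattern succeeds.
The match spans [3:4] → '9'.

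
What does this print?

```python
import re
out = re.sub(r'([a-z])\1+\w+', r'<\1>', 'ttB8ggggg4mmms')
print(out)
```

<t>

The backreference `\1` re-matches whatever the first group consumed, character for character.
`\1` in the replacement pulls in group 1's text for each match.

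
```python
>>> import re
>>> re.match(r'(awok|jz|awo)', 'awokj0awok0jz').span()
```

(0, 4)

With `match`, the pattern is implicitly anchored at the beginning.
The match spans [0:4] → 'awok'.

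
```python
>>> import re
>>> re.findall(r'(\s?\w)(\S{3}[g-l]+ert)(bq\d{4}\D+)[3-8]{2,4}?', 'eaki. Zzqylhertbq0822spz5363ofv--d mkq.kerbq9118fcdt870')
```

[(' Z', 'zqylhert', 'bq0822spz')]

This matches optionally whitespace, then a word character (captured); then exactly 3 of a non-whitespace character, then one or more of a character in [g-l], then the literal 'ert' (captured); then the literal 'bq', then exactly 4 of a digit, then one or more of a non-digit (captured); then 2 to 4 of a character in [3-8] (lazy).
Walking the string: at [5:26] match ' Zzqylhertbq0822spz53', groups = (' Z', 'zqylhert', 'bq0822spz').
3 groups means the one result is a tuple of 3 captured strings — 1 here.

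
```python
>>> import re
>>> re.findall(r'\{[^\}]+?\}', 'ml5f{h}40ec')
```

['{h}']

Since nothing is captured, `findall` lists the 1 matched substring directly.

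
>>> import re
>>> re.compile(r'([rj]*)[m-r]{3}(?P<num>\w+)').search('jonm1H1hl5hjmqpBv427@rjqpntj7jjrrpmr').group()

This matches zero or more of one of [rj] (captured); then exactly 3 of a character in [m-r]; then one or more of a word character (captured as 'num').
`re.search` scans for the first position where the pattern succeeds.
The match spans [0:20] → 'jonm1H1hl5hjmqpBv427'.
Captured: group 1 = 'j', group 2 = '1H1hl5hjmqpBv427'.

'jonm1H1hl5hjmqpBv427'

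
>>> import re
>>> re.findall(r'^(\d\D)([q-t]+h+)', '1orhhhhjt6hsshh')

The pattern matches anchored at the start of the string; then a digit, then a non-digit (captured); then one or more of a character in [q-t], then one or more of a literal 'h' (captured).
Matches: at [0:7] match '1orhhhh', groups = ('1o', 'rhhhh').
With 2 capturing groups, `findall` returns a 2-tuple per match.

[('1o', 'rhhhh')]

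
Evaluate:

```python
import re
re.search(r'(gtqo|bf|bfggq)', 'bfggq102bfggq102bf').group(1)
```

The match spans [0:2] → 'bf'.
Captured: group 1 = 'bf'.

'bf'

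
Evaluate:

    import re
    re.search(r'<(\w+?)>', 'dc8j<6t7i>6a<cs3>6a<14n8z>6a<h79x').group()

`re.search` scans for the first position where the pattern succeeds.
The match spans [4:10] → '<6t7i>'.
Captured: group 1 = '6t7i'.

'<6t7i>'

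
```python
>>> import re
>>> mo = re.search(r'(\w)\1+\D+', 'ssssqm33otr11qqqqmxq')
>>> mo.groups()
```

The match spans [0:6] → 'ssssqm'.
Captured: group 1 = 's'.

('s',)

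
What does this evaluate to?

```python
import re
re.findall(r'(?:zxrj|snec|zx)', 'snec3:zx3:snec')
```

['snec', 'zx', 'snec']

Matches: at [0:4] → 'snec'; at [6:8] → 'zx'; at [10:14] → 'snec'.
Since nothing is captured, `findall` lists the 3 matched substrings directly.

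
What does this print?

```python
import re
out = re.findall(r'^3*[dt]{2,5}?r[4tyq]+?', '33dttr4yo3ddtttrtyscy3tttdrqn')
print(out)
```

This matches anchored at the start of the string; then zero or more of a literal '3', then 2 to 5 of one of [dt] (lazy), then a literal 'r'; then one or more of one of [4tyq] (lazy).
The `?` after the quantifier makes it lazy — it takes as little as possible before letting the rest of the pattern try.
Matches: at [0:7] → '33dttr4'.
`findall` yields the raw match text (1 of them) because the pattern has no groups.

['33dttr4']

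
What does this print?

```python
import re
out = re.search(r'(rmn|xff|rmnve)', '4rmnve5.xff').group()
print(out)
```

`|` is ordered: at each position the engine commits to the first alternative that works.
`search` walks the string left to right and returns the first match it finds.
The match spans [1:4] → 'rmn'.
Captured: group 1 = 'rmn'.

rmn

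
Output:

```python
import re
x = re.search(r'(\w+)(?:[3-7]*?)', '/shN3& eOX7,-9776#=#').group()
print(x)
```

The match spans [1:5] → 'shN3'.

shN3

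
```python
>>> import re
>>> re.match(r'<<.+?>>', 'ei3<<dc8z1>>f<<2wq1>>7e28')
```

None

With `match`, the pattern is implicitly anchored at the beginning.
Here the string doesn't start with a match, so the call returns None.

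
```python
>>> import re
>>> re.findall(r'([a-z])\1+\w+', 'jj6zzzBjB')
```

['j']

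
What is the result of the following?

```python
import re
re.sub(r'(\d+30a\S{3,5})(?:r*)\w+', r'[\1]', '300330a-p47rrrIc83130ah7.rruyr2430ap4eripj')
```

This matches one or more of a digit, then the literal '30a', then 3 to 5 of a non-whitespace character (captured); then zero or more of a literal 'r' (non-capturing group); then one or more of a word character.
Matches: at [0:24] → '300330a-p47rrrIc83130ah7'; at [30:42] → '2430ap4eripj'.
The replacement refers to a captured group, so each match is rewritten using its own captured text.

'[300330a-p47r].rruyr[2430ap4eri]'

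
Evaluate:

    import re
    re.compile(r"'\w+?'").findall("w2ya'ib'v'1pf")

["'ib'"]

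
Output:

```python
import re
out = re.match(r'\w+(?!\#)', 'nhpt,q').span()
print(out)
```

(0, 4)

The negative lookaround is zero-width — it rules out positions where the adjacent text would match, without consuming anything.
With `match`, the pattern is implicitly anchored at the beginning.
The match spans [0:4] → 'nhpt'.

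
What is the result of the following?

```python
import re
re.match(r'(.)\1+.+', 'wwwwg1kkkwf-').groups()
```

('w',)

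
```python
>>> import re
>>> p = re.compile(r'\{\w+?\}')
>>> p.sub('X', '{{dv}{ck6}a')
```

'{XXa'

Matches: at [1:5] → '{dv}'; at [5:10] → '{ck6}'.
Each match is replaced by 'X'.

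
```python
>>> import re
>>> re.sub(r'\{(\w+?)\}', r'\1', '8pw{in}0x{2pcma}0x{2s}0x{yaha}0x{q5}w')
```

Matches: at [3:7] → '{in}'; at [9:16] → '{2pcma}'; at [18:22] → '{2s}'; at [24:30] → '{yaha}'; at [32:36] → '{q5}'.
`\1` in the replacement pulls in group 1's text for each match.

'8pwin0x2pcma0x2s0xyaha0xq5w'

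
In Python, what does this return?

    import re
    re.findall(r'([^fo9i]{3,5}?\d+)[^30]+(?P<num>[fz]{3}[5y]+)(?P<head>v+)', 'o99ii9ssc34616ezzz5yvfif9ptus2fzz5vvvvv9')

This matches 3 to 5 of any character except [fo9i] (lazy), then one or more of a digit (captured); then one or more of any character except [30]; then exactly 3 of one of [fz], then one or more of one of [5y] (captured as 'num'); then one or more of a literal 'v' (captured as 'head').
Walking the string: at [6:39] match 'ssc34616ezzz5yvfif9ptus2fzz5vvvvv', groups = ('ssc34616', 'fzz5', 'vvvvv').
Multiple groups make `findall` return tuples — one 3-tuple for the one match.

[('ssc34616', 'fzz5', 'vvvvv')]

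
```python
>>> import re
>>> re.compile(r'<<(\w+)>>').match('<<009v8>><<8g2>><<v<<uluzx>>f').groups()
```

`re.match` won't scan ahead — the pattern has to work from the very first character.
The match spans [0:9] → '<<009v8>>'.
Captured: group 1 = '009v8'.

('009v8',)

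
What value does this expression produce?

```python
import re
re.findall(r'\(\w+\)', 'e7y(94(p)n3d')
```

['(p)']

With no groups in the pattern, `findall` gives back each whole match — 1 here.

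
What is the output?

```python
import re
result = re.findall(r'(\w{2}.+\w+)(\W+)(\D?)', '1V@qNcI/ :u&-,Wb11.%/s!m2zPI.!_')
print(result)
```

[('1V@qNcI/ :u&-,Wb11.%/s!m2zPI', '.!', '_')]

Multiple groups make `findall` return tuples — one 3-tuple for the one match.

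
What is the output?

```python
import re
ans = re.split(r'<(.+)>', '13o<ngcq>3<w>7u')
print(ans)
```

['13o', 'ngcq>3<w', '7u']

Matches to split on: at [3:13] → '<ngcq>3<w>'.
Because the pattern has a capturing group, `split` also inserts each captured text between the pieces.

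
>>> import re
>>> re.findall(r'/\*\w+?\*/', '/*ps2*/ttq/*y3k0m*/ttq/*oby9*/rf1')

['/*ps2*/', '/*y3k0m*/', '/*oby9*/']

Walking the string: at [0:7] → '/*ps2*/'; at [10:19] → '/*y3k0m*/'; at [22:30] → '/*oby9*/'.
Since nothing is captured, `findall` lists the 3 matched substrings directly.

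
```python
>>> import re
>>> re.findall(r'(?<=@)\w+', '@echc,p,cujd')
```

['echc']

The lookaround is zero-width — it requires the adjacent text to match without consuming it, so the asserted text isn't part of the match.
Scanning left to right: at [1:5] → 'echc'.
Since nothing is captured, `findall` lists the 1 matched substring directly.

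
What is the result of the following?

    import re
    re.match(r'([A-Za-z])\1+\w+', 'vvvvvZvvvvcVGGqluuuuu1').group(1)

`\1` has to match the exact text group 1 already captured.
`re.match` won't scan ahead — the pattern has to work from the very first character.
The match spans [0:22] → 'vvvvvZvvvvcVGGqluuuuu1'.
Captured: group 1 = 'v'.

'v'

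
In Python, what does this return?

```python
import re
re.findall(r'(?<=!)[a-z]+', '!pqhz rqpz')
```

['pqhz']

The lookaround is zero-width — it requires the adjacent text to match without consuming it, so the asserted text isn't part of the match.
Walking the string: at [1:5] → 'pqhz'.
With no groups in the pattern, `findall` gives back each whole match — 1 here.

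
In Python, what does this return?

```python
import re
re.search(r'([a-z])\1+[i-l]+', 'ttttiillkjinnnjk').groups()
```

('t',)

`\1` has to match the exact text group 1 already captured.
`search` walks the string left to right and returns the first match it finds.
The match spans [0:11] → 'ttttiillkji'.
Captured: group 1 = 't'.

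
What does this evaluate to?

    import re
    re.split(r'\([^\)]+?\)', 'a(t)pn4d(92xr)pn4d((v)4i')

['a', 'pn4d', 'pn4d', '4i']

`split` removes every match and returns the 4 fragments in between.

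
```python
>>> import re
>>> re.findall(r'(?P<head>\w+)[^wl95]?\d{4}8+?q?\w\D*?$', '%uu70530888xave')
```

['uu705']

The pattern matches one or more of a word character (captured as 'head'); then optionally any character except [wl95]; then exactly 4 of a digit, then one or more of a literal '8' (lazy), then optionally a literal 'q'; then a word character, then zero or more of a non-digit (lazy); then anchored at the end.
Walking the string: at [1:15] match 'uu70530888xave', group 1 = 'uu705'.
One capturing group, so `findall` returns just the captured substring from the one match — 1 in all.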